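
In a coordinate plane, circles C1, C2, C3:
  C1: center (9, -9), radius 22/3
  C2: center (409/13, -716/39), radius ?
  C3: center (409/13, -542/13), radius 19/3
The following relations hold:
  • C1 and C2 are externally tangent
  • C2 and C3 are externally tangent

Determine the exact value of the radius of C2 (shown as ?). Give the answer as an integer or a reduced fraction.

1. [ext C1·C2]  r_C2² + (44/3)r_C2 − 1615/3 = 0  ⇒  r_C2 = 17 (r>0 drops 1)
2. [ext C2·C3]  r_C2² + (38/3)r_C2 − 1513/3 = 0  ⇒  r_C2 = 17 (r>0 drops 1)

17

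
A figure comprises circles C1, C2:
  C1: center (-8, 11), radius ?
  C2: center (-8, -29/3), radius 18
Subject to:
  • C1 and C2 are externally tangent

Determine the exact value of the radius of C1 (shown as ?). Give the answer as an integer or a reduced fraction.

8/3

1. [ext C1·C2]  r_C1² + 36r_C1 − 928/9 = 0  ⇒  r_C1 = 8/3 (r>0 drops 1)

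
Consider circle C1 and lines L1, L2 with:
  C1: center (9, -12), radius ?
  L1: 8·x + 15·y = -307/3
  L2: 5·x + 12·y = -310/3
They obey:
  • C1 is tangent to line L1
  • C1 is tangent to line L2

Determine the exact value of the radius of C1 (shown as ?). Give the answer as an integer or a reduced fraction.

1/3

1. [C1‖L1]  r_C1² − 1/9 = 0  ⇒  r_C1 = 1/3 (r>0 drops 1)
2. [C1‖L2]  r_C1² − 1/9 = 0  ⇒  r_C1 = 1/3 (r>0 drops 1)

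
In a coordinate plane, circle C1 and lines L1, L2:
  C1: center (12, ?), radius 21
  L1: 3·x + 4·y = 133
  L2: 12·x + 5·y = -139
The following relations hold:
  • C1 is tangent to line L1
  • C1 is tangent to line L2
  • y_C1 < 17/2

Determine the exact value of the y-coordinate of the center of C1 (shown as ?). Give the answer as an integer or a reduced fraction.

1. [C1‖L1]  y_C1² − (97/2)y_C1 − 101 = 0  ⇒  y_C1 = -2 or 101/2
2. [C1‖L2]  y_C1² + (566/5)y_C1 + 1112/5 = 0  ⇒  y_C1 = -556/5 or -2

-2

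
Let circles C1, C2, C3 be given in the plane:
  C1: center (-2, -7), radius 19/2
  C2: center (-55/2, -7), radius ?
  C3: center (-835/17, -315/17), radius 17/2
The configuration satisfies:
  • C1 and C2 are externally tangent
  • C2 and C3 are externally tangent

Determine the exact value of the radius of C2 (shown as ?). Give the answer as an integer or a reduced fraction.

1. [ext C1·C2]  r_C2² + 19r_C2 − 560 = 0  ⇒  r_C2 = 16 (r>0 drops 1)
2. [ext C2·C3]  r_C2² + 17r_C2 − 528 = 0  ⇒  r_C2 = 16 (r>0 drops 1)

16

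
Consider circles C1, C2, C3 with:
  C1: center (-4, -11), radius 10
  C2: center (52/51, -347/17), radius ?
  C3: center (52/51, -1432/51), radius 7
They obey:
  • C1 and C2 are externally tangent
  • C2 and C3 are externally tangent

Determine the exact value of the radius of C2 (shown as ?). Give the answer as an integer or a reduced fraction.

2/3

1. [ext C1·C2]  r_C2² + 20r_C2 − 124/9 = 0  ⇒  r_C2 = 2/3 (r>0 drops 1)
2. [ext C2·C3]  r_C2² + 14r_C2 − 88/9 = 0  ⇒  r_C2 = 2/3 (r>0 drops 1)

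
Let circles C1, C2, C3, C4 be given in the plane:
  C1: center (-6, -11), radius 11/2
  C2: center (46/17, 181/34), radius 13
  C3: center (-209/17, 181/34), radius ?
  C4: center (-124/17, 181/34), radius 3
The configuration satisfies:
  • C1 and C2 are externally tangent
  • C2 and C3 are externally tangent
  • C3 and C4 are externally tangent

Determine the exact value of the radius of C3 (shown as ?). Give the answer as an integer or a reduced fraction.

1. [ext C2·C3]  r_C3² + 26r_C3 − 56 = 0  ⇒  r_C3 = 2 (r>0 drops 1)
2. [ext C3·C4]  r_C3² + 6r_C3 − 16 = 0  ⇒  r_C3 = 2 (r>0 drops 1)

2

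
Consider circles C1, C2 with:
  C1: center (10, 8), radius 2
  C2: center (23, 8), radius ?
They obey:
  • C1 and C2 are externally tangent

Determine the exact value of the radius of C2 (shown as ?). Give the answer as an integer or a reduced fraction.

1. [ext C1·C2]  r_C2² + 4r_C2 − 165 = 0  ⇒  r_C2 = 11 (r>0 drops 1)

11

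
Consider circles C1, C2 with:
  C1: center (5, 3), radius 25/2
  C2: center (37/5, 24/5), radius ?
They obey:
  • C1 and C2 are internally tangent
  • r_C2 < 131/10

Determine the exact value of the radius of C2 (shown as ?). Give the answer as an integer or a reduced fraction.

19/2

1. [int C1,C2]  r_C2² − 25r_C2 + 589/4 = 0  ⇒  r_C2 = 19/2 or 31/2
2. given r_C2 < 131/10: keep 19/2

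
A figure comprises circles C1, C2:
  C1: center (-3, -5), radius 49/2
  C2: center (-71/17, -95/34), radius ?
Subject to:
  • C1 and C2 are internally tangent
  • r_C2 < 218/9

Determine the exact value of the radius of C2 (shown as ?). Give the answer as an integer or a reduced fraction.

1. [int C1,C2]  r_C2² − 49r_C2 + 594 = 0  ⇒  r_C2 = 22 or 27
2. given r_C2 < 218/9: keep 22

22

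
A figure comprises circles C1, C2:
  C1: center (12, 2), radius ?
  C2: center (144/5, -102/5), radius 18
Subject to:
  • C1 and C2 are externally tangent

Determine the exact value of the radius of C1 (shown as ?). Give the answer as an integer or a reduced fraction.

10

1. [ext C1·C2]  r_C1² + 36r_C1 − 460 = 0  ⇒  r_C1 = 10 (r>0 drops 1)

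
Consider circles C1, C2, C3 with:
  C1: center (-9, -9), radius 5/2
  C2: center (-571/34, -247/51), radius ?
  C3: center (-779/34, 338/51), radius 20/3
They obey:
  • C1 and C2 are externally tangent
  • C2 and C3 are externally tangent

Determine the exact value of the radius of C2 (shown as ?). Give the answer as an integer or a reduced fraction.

19/3

1. [ext C1·C2]  r_C2² + 5r_C2 − 646/9 = 0  ⇒  r_C2 = 19/3 (r>0 drops 1)
2. [ext C2·C3]  r_C2² + (40/3)r_C2 − 1121/9 = 0  ⇒  r_C2 = 19/3 (r>0 drops 1)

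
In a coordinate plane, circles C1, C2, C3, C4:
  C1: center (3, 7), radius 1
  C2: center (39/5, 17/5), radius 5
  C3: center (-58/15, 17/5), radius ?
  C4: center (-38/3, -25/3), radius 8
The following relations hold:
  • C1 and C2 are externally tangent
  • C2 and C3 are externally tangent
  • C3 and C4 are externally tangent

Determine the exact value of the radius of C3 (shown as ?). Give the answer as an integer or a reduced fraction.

20/3

1. [ext C2·C3]  r_C3² + 10r_C3 − 1000/9 = 0  ⇒  r_C3 = 20/3 (r>0 drops 1)
2. [ext C3·C4]  r_C3² + 16r_C3 − 1360/9 = 0  ⇒  r_C3 = 20/3 (r>0 drops 1)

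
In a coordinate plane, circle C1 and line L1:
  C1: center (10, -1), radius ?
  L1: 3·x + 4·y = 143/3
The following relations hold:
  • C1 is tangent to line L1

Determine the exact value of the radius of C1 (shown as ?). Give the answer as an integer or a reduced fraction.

13/3

1. [C1‖L1]  r_C1² − 169/9 = 0  ⇒  r_C1 = 13/3 (r>0 drops 1)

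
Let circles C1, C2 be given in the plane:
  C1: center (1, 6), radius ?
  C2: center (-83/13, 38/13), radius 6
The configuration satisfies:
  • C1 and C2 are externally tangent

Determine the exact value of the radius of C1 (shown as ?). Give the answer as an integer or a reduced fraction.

1. [ext C1·C2]  r_C1² + 12r_C1 − 28 = 0  ⇒  r_C1 = 2 (r>0 drops 1)

2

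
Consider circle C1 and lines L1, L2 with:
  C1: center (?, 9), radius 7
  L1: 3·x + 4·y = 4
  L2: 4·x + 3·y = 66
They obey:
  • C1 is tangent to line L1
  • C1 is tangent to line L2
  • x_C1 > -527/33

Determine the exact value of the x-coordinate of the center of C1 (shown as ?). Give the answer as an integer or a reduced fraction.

1

1. [C1‖L1]  x_C1² + (64/3)x_C1 − 67/3 = 0  ⇒  x_C1 = -67/3 or 1
2. [C1‖L2]  x_C1² − (39/2)x_C1 + 37/2 = 0  ⇒  x_C1 = 1 or 37/2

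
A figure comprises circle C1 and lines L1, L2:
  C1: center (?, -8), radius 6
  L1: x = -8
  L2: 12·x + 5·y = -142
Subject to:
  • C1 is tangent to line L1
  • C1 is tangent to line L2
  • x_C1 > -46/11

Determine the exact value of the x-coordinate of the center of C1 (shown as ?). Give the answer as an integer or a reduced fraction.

-2

1. [C1‖L1]  x_C1² + 16x_C1 + 28 = 0  ⇒  x_C1 = -14 or -2
2. [C1‖L2]  x_C1² + 17x_C1 + 30 = 0  ⇒  x_C1 = -15 or -2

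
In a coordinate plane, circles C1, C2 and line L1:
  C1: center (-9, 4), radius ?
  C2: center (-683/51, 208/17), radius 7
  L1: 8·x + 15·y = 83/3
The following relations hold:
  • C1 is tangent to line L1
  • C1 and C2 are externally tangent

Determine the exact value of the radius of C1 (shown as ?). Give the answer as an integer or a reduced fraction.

7/3

1. [C1‖L1]  r_C1² − 49/9 = 0  ⇒  r_C1 = 7/3 (r>0 drops 1)
2. [ext C1·C2]  r_C1² + 14r_C1 − 343/9 = 0  ⇒  r_C1 = 7/3 (r>0 drops 1)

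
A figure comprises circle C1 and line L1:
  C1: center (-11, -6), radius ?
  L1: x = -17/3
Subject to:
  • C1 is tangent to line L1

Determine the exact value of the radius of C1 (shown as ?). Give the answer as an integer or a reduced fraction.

16/3

1. [C1‖L1]  r_C1² − 256/9 = 0  ⇒  r_C1 = 16/3 (r>0 drops 1)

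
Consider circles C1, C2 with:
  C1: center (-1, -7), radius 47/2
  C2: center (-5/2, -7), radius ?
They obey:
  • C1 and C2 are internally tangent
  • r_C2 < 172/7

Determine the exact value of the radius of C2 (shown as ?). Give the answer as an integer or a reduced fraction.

22

1. [int C1,C2]  r_C2² − 47r_C2 + 550 = 0  ⇒  r_C2 = 22 or 25
2. given r_C2 < 172/7: keep 22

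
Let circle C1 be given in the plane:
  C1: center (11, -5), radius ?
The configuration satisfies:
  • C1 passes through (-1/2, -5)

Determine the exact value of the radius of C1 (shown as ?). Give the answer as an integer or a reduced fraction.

1. [C1∋P]  r_C1² − 529/4 = 0  ⇒  r_C1 = 23/2 (r>0 drops 1)

23/2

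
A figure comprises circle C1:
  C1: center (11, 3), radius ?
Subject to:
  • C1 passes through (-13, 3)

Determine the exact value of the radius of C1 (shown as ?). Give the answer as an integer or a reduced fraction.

1. [C1∋P]  r_C1² − 576 = 0  ⇒  r_C1 = 24 (r>0 drops 1)

24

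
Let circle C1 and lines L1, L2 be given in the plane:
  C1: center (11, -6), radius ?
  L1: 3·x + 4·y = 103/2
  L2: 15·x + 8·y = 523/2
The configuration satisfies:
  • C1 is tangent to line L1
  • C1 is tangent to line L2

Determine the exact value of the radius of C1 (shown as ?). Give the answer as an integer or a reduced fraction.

1. [C1‖L1]  r_C1² − 289/4 = 0  ⇒  r_C1 = 17/2 (r>0 drops 1)
2. [C1‖L2]  r_C1² − 289/4 = 0  ⇒  r_C1 = 17/2 (r>0 drops 1)

17/2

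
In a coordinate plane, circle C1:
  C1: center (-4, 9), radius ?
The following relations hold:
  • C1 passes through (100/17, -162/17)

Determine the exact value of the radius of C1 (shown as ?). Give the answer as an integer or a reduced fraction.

1. [C1∋P]  r_C1² − 441 = 0  ⇒  r_C1 = 21 (r>0 drops 1)

21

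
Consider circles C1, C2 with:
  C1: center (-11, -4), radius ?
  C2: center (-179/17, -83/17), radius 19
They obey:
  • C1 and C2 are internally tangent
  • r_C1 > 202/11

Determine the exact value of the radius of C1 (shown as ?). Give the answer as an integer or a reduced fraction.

20

1. [int C1,C2]  r_C1² − 38r_C1 + 360 = 0  ⇒  r_C1 = 18 or 20
2. given r_C1 > 202/11: keep 20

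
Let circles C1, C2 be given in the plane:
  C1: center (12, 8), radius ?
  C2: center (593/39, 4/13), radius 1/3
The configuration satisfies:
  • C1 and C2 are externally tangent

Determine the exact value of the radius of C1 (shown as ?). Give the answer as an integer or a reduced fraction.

8

1. [ext C1·C2]  r_C1² + (2/3)r_C1 − 208/3 = 0  ⇒  r_C1 = 8 (r>0 drops 1)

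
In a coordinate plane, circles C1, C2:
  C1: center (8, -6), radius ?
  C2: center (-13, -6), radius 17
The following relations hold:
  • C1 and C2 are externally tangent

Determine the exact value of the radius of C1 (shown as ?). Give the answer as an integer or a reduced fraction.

1. [ext C1·C2]  r_C1² + 34r_C1 − 152 = 0  ⇒  r_C1 = 4 (r>0 drops 1)

4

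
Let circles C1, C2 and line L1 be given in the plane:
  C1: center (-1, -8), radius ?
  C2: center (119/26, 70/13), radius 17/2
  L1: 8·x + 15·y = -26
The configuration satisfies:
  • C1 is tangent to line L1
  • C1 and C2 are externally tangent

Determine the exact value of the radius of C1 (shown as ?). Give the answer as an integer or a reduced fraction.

1. [C1‖L1]  r_C1² − 36 = 0  ⇒  r_C1 = 6 (r>0 drops 1)
2. [ext C1·C2]  r_C1² + 17r_C1 − 138 = 0  ⇒  r_C1 = 6 (r>0 drops 1)

6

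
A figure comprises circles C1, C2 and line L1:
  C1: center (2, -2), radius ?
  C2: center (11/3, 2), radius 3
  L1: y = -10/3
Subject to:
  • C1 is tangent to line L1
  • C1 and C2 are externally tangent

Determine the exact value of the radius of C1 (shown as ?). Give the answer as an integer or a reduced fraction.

4/3

1. [C1‖L1]  r_C1² − 16/9 = 0  ⇒  r_C1 = 4/3 (r>0 drops 1)
2. [ext C1·C2]  r_C1² + 6r_C1 − 88/9 = 0  ⇒  r_C1 = 4/3 (r>0 drops 1)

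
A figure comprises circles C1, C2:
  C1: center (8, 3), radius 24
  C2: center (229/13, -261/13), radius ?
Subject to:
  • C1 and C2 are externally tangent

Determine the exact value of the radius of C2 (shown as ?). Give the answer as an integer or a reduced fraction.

1. [ext C1·C2]  r_C2² + 48r_C2 − 49 = 0  ⇒  r_C2 = 1 (r>0 drops 1)

1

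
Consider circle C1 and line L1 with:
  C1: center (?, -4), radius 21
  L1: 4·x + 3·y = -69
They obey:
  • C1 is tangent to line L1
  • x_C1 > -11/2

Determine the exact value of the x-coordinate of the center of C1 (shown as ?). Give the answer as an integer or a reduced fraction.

1. [C1‖L1]  x_C1² + (57/2)x_C1 − 486 = 0  ⇒  x_C1 = -81/2 or 12
2. given x_C1 > -11/2: keep 12

12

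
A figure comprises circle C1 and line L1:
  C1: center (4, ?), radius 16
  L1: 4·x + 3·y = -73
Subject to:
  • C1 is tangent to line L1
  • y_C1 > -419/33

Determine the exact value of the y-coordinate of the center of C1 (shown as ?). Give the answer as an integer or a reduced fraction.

1. [C1‖L1]  y_C1² + (178/3)y_C1 + 169 = 0  ⇒  y_C1 = -169/3 or -3
2. given y_C1 > -419/33: keep -3

-3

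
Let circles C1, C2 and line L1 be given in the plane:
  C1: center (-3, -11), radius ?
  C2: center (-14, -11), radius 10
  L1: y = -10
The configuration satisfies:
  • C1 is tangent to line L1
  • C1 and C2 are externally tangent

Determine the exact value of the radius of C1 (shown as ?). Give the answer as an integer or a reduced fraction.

1. [C1‖L1]  r_C1² − 1 = 0  ⇒  r_C1 = 1 (r>0 drops 1)
2. [ext C1·C2]  r_C1² + 20r_C1 − 21 = 0  ⇒  r_C1 = 1 (r>0 drops 1)

1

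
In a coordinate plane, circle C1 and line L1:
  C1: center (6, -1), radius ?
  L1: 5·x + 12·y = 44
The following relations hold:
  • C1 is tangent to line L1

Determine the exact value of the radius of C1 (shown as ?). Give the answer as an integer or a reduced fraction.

2

1. [C1‖L1]  r_C1² − 4 = 0  ⇒  r_C1 = 2 (r>0 drops 1)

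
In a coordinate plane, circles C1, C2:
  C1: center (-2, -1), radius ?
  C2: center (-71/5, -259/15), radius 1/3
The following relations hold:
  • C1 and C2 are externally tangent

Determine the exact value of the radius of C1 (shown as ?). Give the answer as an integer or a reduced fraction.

1. [ext C1·C2]  r_C1² + (2/3)r_C1 − 1240/3 = 0  ⇒  r_C1 = 20 (r>0 drops 1)

20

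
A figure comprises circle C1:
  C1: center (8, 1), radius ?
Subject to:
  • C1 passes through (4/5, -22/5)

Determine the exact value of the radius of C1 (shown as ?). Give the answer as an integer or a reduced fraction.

1. [C1∋P]  r_C1² − 81 = 0  ⇒  r_C1 = 9 (r>0 drops 1)

9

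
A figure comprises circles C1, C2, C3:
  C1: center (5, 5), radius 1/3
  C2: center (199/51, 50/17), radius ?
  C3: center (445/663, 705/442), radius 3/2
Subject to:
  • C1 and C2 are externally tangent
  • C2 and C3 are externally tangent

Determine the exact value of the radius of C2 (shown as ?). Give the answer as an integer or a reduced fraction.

2

1. [ext C1·C2]  r_C2² + (2/3)r_C2 − 16/3 = 0  ⇒  r_C2 = 2 (r>0 drops 1)
2. [ext C2·C3]  r_C2² + 3r_C2 − 10 = 0  ⇒  r_C2 = 2 (r>0 drops 1)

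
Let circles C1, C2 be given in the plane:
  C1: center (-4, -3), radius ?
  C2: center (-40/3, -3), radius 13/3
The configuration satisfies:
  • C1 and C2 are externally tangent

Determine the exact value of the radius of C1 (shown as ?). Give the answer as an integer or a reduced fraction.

1. [ext C1·C2]  r_C1² + (26/3)r_C1 − 205/3 = 0  ⇒  r_C1 = 5 (r>0 drops 1)

5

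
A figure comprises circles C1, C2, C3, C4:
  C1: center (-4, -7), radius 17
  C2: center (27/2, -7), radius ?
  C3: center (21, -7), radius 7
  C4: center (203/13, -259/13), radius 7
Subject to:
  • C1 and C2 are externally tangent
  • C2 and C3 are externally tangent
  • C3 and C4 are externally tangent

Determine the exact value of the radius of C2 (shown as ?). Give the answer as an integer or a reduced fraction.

1. [ext C1·C2]  r_C2² + 34r_C2 − 69/4 = 0  ⇒  r_C2 = 1/2 (r>0 drops 1)
2. [ext C2·C3]  r_C2² + 14r_C2 − 29/4 = 0  ⇒  r_C2 = 1/2 (r>0 drops 1)

1/2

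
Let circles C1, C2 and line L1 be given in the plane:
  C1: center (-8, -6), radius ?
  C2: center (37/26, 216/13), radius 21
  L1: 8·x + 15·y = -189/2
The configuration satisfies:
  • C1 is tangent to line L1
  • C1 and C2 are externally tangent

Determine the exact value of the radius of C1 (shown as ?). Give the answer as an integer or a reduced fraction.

7/2

1. [C1‖L1]  r_C1² − 49/4 = 0  ⇒  r_C1 = 7/2 (r>0 drops 1)
2. [ext C1·C2]  r_C1² + 42r_C1 − 637/4 = 0  ⇒  r_C1 = 7/2 (r>0 drops 1)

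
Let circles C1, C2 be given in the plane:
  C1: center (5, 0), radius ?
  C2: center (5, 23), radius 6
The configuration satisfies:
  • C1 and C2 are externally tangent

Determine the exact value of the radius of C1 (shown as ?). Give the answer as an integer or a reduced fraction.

17

1. [ext C1·C2]  r_C1² + 12r_C1 − 493 = 0  ⇒  r_C1 = 17 (r>0 drops 1)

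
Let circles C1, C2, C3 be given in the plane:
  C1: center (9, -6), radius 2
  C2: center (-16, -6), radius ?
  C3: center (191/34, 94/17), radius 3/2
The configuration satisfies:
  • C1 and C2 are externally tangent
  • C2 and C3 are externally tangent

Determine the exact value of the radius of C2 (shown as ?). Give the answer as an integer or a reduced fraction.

1. [ext C1·C2]  r_C2² + 4r_C2 − 621 = 0  ⇒  r_C2 = 23 (r>0 drops 1)
2. [ext C2·C3]  r_C2² + 3r_C2 − 598 = 0  ⇒  r_C2 = 23 (r>0 drops 1)

23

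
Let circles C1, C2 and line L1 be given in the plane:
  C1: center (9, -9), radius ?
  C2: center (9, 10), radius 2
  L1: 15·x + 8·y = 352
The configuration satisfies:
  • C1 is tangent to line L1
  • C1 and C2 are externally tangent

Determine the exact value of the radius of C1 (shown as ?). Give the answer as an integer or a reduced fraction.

1. [C1‖L1]  r_C1² − 289 = 0  ⇒  r_C1 = 17 (r>0 drops 1)
2. [ext C1·C2]  r_C1² + 4r_C1 − 357 = 0  ⇒  r_C1 = 17 (r>0 drops 1)

17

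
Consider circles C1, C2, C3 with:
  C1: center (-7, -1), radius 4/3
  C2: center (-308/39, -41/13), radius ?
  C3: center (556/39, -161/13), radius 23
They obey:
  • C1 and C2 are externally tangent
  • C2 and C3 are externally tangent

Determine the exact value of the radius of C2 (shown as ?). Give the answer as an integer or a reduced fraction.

1

1. [ext C1·C2]  r_C2² + (8/3)r_C2 − 11/3 = 0  ⇒  r_C2 = 1 (r>0 drops 1)
2. [ext C2·C3]  r_C2² + 46r_C2 − 47 = 0  ⇒  r_C2 = 1 (r>0 drops 1)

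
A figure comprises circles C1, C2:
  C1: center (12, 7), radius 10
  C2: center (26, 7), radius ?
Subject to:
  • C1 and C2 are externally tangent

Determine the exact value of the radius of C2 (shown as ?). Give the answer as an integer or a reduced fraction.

4

1. [ext C1·C2]  r_C2² + 20r_C2 − 96 = 0  ⇒  r_C2 = 4 (r>0 drops 1)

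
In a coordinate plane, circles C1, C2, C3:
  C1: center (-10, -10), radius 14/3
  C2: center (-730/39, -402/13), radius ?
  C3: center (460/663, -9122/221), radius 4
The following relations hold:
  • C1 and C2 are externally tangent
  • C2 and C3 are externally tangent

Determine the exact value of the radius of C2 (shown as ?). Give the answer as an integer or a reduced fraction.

18

1. [ext C1·C2]  r_C2² + (28/3)r_C2 − 492 = 0  ⇒  r_C2 = 18 (r>0 drops 1)
2. [ext C2·C3]  r_C2² + 8r_C2 − 468 = 0  ⇒  r_C2 = 18 (r>0 drops 1)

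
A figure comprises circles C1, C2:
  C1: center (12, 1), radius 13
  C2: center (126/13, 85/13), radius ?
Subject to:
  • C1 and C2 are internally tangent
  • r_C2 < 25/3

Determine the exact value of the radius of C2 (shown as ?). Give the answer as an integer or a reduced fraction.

1. [int C1,C2]  r_C2² − 26r_C2 + 133 = 0  ⇒  r_C2 = 7 or 19
2. given r_C2 < 25/3: keep 7

7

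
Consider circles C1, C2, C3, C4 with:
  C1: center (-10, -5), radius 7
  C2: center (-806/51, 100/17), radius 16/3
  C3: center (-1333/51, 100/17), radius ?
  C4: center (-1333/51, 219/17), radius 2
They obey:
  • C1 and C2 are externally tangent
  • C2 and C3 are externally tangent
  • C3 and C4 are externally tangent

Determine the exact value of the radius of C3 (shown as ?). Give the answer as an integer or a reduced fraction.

5

1. [ext C2·C3]  r_C3² + (32/3)r_C3 − 235/3 = 0  ⇒  r_C3 = 5 (r>0 drops 1)
2. [ext C3·C4]  r_C3² + 4r_C3 − 45 = 0  ⇒  r_C3 = 5 (r>0 drops 1)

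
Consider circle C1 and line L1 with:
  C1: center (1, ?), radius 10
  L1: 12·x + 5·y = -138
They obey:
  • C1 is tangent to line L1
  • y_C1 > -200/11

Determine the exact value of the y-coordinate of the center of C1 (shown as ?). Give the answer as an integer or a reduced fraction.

1. [C1‖L1]  y_C1² + 60y_C1 + 224 = 0  ⇒  y_C1 = -56 or -4
2. given y_C1 > -200/11: keep -4

-4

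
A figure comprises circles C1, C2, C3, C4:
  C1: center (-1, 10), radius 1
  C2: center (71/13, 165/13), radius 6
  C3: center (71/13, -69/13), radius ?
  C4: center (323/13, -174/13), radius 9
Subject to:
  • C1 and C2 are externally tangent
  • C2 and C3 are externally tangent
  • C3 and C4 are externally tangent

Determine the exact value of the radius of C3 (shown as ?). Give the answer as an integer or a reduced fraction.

1. [ext C2·C3]  r_C3² + 12r_C3 − 288 = 0  ⇒  r_C3 = 12 (r>0 drops 1)
2. [ext C3·C4]  r_C3² + 18r_C3 − 360 = 0  ⇒  r_C3 = 12 (r>0 drops 1)

12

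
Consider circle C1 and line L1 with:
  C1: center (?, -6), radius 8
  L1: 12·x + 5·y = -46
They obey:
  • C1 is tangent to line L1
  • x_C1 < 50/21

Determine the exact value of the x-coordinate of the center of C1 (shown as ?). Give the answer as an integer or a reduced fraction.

1. [C1‖L1]  x_C1² + (8/3)x_C1 − 220/3 = 0  ⇒  x_C1 = -10 or 22/3
2. given x_C1 < 50/21: keep -10

-10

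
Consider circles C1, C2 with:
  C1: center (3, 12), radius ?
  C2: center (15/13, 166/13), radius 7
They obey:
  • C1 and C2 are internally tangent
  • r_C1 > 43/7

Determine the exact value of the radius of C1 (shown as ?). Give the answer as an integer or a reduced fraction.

9

1. [int C1,C2]  r_C1² − 14r_C1 + 45 = 0  ⇒  r_C1 = 5 or 9
2. given r_C1 > 43/7: keep 9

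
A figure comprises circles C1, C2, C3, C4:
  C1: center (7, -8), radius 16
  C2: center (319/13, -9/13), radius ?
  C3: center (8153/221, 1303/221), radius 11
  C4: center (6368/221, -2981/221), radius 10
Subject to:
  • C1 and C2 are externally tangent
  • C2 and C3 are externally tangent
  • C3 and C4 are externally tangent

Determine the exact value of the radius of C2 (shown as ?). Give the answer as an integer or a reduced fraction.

1. [ext C1·C2]  r_C2² + 32r_C2 − 105 = 0  ⇒  r_C2 = 3 (r>0 drops 1)
2. [ext C2·C3]  r_C2² + 22r_C2 − 75 = 0  ⇒  r_C2 = 3 (r>0 drops 1)

3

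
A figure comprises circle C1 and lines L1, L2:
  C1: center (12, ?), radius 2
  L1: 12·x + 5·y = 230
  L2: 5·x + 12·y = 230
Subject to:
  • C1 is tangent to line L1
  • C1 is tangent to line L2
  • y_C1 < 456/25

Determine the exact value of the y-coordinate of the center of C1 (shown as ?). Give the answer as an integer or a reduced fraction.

1. [C1‖L1]  y_C1² − (172/5)y_C1 + 1344/5 = 0  ⇒  y_C1 = 12 or 112/5
2. [C1‖L2]  y_C1² − (85/3)y_C1 + 196 = 0  ⇒  y_C1 = 12 or 49/3

12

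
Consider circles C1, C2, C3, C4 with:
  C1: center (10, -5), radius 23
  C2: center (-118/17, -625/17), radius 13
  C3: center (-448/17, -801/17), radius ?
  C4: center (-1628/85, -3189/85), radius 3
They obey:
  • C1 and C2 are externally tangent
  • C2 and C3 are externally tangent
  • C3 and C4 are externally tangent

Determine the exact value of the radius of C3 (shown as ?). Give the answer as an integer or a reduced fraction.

1. [ext C2·C3]  r_C3² + 26r_C3 − 315 = 0  ⇒  r_C3 = 9 (r>0 drops 1)
2. [ext C3·C4]  r_C3² + 6r_C3 − 135 = 0  ⇒  r_C3 = 9 (r>0 drops 1)

9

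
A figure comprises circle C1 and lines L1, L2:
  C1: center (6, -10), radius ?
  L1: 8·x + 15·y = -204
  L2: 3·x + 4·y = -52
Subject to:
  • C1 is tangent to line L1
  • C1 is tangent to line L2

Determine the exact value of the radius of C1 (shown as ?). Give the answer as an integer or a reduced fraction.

6

1. [C1‖L1]  r_C1² − 36 = 0  ⇒  r_C1 = 6 (r>0 drops 1)
2. [C1‖L2]  r_C1² − 36 = 0  ⇒  r_C1 = 6 (r>0 drops 1)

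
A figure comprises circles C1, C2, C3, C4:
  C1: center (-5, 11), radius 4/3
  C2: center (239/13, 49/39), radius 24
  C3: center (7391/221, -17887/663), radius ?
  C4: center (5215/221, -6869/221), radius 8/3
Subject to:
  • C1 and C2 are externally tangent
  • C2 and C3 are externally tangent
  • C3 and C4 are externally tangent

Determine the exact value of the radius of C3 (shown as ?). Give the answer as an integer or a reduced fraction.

1. [ext C2·C3]  r_C3² + 48r_C3 − 448 = 0  ⇒  r_C3 = 8 (r>0 drops 1)
2. [ext C3·C4]  r_C3² + (16/3)r_C3 − 320/3 = 0  ⇒  r_C3 = 8 (r>0 drops 1)

8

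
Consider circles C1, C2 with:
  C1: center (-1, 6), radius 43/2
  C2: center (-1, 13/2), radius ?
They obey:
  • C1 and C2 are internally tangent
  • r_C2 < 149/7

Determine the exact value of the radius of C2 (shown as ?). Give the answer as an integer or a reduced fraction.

1. [int C1,C2]  r_C2² − 43r_C2 + 462 = 0  ⇒  r_C2 = 21 or 22
2. given r_C2 < 149/7: keep 21

21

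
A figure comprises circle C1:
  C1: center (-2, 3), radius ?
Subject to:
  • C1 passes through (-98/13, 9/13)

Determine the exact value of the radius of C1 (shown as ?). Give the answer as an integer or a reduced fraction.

1. [C1∋P]  r_C1² − 36 = 0  ⇒  r_C1 = 6 (r>0 drops 1)

6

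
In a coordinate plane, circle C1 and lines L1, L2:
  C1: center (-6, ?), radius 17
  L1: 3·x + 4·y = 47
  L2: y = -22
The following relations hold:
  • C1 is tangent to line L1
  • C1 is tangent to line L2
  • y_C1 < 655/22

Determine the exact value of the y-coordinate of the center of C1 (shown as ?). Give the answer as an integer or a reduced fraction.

1. [C1‖L1]  y_C1² − (65/2)y_C1 − 375/2 = 0  ⇒  y_C1 = -5 or 75/2
2. [C1‖L2]  y_C1² + 44y_C1 + 195 = 0  ⇒  y_C1 = -39 or -5

-5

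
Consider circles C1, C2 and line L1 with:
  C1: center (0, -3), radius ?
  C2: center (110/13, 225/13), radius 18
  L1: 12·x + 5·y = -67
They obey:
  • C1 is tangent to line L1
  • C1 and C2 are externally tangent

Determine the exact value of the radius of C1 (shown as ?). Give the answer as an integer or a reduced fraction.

1. [C1‖L1]  r_C1² − 16 = 0  ⇒  r_C1 = 4 (r>0 drops 1)
2. [ext C1·C2]  r_C1² + 36r_C1 − 160 = 0  ⇒  r_C1 = 4 (r>0 drops 1)

4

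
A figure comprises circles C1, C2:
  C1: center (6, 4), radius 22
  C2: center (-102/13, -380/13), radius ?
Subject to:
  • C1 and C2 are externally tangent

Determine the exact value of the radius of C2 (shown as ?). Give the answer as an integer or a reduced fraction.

14

1. [ext C1·C2]  r_C2² + 44r_C2 − 812 = 0  ⇒  r_C2 = 14 (r>0 drops 1)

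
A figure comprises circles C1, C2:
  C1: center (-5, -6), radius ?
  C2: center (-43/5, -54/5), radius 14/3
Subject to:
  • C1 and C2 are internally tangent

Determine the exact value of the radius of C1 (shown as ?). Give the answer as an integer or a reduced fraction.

32/3

1. [int C1,C2]  r_C1² − (28/3)r_C1 − 128/9 = 0  ⇒  r_C1 = 32/3 (r>0 drops 1)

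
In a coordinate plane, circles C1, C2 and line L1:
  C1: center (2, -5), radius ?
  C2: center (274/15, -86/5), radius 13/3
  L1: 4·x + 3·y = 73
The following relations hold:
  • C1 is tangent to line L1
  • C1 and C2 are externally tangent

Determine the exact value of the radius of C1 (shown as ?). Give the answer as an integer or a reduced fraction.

1. [C1‖L1]  r_C1² − 256 = 0  ⇒  r_C1 = 16 (r>0 drops 1)
2. [ext C1·C2]  r_C1² + (26/3)r_C1 − 1184/3 = 0  ⇒  r_C1 = 16 (r>0 drops 1)

16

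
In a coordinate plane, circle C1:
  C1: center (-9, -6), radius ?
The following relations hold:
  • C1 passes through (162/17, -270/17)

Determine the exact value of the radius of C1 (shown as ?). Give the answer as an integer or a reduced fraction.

21

1. [C1∋P]  r_C1² − 441 = 0  ⇒  r_C1 = 21 (r>0 drops 1)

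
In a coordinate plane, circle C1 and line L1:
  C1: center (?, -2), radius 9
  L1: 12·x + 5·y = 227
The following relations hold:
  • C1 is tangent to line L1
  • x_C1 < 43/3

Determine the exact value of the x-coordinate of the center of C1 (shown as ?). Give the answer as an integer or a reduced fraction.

1. [C1‖L1]  x_C1² − (79/2)x_C1 + 295 = 0  ⇒  x_C1 = 10 or 59/2
2. given x_C1 < 43/3: keep 10

10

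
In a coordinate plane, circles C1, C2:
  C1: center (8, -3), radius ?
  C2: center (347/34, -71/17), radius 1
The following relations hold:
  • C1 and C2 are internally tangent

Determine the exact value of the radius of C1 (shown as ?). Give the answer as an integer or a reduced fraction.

7/2

1. [int C1,C2]  r_C1² − 2r_C1 − 21/4 = 0  ⇒  r_C1 = 7/2 (r>0 drops 1)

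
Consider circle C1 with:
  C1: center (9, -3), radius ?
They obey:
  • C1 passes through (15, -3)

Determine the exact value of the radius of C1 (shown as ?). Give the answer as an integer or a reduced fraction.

1. [C1∋P]  r_C1² − 36 = 0  ⇒  r_C1 = 6 (r>0 drops 1)

6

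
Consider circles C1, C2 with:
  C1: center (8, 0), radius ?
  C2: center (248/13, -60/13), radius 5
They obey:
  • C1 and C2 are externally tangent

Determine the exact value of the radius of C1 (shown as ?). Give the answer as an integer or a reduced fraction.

1. [ext C1·C2]  r_C1² + 10r_C1 − 119 = 0  ⇒  r_C1 = 7 (r>0 drops 1)

7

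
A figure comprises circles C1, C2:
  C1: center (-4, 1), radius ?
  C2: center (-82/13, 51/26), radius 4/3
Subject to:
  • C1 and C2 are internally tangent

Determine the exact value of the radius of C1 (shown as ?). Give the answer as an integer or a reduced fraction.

1. [int C1,C2]  r_C1² − (8/3)r_C1 − 161/36 = 0  ⇒  r_C1 = 23/6 (r>0 drops 1)

23/6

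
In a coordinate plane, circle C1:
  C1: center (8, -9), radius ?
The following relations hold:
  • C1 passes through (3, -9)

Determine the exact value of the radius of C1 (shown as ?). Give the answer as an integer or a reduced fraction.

5

1. [C1∋P]  r_C1² − 25 = 0  ⇒  r_C1 = 5 (r>0 drops 1)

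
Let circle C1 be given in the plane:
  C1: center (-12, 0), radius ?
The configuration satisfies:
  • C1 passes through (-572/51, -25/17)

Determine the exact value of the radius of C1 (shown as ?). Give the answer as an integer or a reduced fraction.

5/3

1. [C1∋P]  r_C1² − 25/9 = 0  ⇒  r_C1 = 5/3 (r>0 drops 1)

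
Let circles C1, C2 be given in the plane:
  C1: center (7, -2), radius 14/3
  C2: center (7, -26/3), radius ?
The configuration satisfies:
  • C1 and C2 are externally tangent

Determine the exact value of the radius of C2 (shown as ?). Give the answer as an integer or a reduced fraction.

2

1. [ext C1·C2]  r_C2² + (28/3)r_C2 − 68/3 = 0  ⇒  r_C2 = 2 (r>0 drops 1)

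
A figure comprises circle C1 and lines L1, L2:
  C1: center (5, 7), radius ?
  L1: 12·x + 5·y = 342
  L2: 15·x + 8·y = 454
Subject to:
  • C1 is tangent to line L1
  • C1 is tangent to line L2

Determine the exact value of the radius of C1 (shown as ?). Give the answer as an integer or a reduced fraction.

1. [C1‖L1]  r_C1² − 361 = 0  ⇒  r_C1 = 19 (r>0 drops 1)
2. [C1‖L2]  r_C1² − 361 = 0  ⇒  r_C1 = 19 (r>0 drops 1)

19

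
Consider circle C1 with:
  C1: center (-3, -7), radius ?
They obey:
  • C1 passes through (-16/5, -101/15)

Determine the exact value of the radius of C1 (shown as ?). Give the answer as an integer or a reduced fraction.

1/3

1. [C1∋P]  r_C1² − 1/9 = 0  ⇒  r_C1 = 1/3 (r>0 drops 1)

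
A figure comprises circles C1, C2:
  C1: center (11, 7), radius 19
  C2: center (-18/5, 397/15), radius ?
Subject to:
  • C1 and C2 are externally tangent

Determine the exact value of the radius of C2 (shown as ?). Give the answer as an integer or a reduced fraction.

1. [ext C1·C2]  r_C2² + 38r_C2 − 2080/9 = 0  ⇒  r_C2 = 16/3 (r>0 drops 1)

16/3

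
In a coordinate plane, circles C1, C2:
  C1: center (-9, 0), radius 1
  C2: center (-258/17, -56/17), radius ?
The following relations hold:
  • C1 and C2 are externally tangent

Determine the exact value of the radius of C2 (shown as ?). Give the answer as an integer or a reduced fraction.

6

1. [ext C1·C2]  r_C2² + 2r_C2 − 48 = 0  ⇒  r_C2 = 6 (r>0 drops 1)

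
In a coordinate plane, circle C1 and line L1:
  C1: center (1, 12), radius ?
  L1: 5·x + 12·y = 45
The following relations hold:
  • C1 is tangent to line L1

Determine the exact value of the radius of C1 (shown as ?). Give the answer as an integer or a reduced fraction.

8

1. [C1‖L1]  r_C1² − 64 = 0  ⇒  r_C1 = 8 (r>0 drops 1)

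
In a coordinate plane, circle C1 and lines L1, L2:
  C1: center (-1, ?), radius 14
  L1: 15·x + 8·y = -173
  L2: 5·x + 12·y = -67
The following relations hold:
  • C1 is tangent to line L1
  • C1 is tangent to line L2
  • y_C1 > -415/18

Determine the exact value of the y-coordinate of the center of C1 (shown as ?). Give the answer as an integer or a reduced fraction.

1. [C1‖L1]  y_C1² + (79/2)y_C1 − 495 = 0  ⇒  y_C1 = -99/2 or 10
2. [C1‖L2]  y_C1² + (31/3)y_C1 − 610/3 = 0  ⇒  y_C1 = -61/3 or 10

10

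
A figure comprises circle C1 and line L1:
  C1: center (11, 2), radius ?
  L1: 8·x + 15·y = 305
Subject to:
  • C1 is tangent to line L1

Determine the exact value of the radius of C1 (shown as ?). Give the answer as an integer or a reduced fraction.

11

1. [C1‖L1]  r_C1² − 121 = 0  ⇒  r_C1 = 11 (r>0 drops 1)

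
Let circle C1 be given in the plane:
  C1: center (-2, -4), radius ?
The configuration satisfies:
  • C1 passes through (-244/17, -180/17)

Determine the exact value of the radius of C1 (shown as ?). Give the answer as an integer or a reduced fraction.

1. [C1∋P]  r_C1² − 196 = 0  ⇒  r_C1 = 14 (r>0 drops 1)

14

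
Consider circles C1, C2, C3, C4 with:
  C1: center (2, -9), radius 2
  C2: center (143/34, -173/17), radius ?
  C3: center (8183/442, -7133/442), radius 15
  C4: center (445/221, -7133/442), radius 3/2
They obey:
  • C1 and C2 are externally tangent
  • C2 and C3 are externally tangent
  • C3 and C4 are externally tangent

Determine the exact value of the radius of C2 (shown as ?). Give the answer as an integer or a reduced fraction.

1/2

1. [ext C1·C2]  r_C2² + 4r_C2 − 9/4 = 0  ⇒  r_C2 = 1/2 (r>0 drops 1)
2. [ext C2·C3]  r_C2² + 30r_C2 − 61/4 = 0  ⇒  r_C2 = 1/2 (r>0 drops 1)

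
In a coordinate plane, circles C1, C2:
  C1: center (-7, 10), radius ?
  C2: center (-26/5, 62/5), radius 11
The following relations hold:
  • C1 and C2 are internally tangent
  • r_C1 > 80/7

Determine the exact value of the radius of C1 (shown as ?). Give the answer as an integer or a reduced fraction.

14

1. [int C1,C2]  r_C1² − 22r_C1 + 112 = 0  ⇒  r_C1 = 8 or 14
2. given r_C1 > 80/7: keep 14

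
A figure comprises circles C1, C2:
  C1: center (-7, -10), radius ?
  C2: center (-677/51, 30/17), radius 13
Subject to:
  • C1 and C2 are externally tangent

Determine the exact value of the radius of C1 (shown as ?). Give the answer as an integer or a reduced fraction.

1/3

1. [ext C1·C2]  r_C1² + 26r_C1 − 79/9 = 0  ⇒  r_C1 = 1/3 (r>0 drops 1)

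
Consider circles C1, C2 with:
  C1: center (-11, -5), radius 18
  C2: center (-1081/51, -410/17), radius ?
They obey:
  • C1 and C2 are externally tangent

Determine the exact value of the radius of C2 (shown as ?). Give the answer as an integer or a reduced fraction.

1. [ext C1·C2]  r_C2² + 36r_C2 − 1309/9 = 0  ⇒  r_C2 = 11/3 (r>0 drops 1)

11/3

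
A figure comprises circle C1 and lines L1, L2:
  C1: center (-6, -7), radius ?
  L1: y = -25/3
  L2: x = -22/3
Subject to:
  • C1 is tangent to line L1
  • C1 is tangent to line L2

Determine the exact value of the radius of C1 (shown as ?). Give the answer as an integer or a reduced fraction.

4/3

1. [C1‖L1]  r_C1² − 16/9 = 0  ⇒  r_C1 = 4/3 (r>0 drops 1)
2. [C1‖L2]  r_C1² − 16/9 = 0  ⇒  r_C1 = 4/3 (r>0 drops 1)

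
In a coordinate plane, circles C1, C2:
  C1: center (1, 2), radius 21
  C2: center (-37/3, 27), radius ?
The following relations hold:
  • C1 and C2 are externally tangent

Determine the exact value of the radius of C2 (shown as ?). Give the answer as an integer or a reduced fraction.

22/3

1. [ext C1·C2]  r_C2² + 42r_C2 − 3256/9 = 0  ⇒  r_C2 = 22/3 (r>0 drops 1)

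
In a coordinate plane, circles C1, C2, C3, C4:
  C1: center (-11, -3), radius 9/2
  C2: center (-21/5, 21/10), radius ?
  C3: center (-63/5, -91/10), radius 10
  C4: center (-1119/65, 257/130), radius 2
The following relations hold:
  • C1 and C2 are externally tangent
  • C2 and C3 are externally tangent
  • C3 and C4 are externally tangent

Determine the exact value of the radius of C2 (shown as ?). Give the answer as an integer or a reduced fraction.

4

1. [ext C1·C2]  r_C2² + 9r_C2 − 52 = 0  ⇒  r_C2 = 4 (r>0 drops 1)
2. [ext C2·C3]  r_C2² + 20r_C2 − 96 = 0  ⇒  r_C2 = 4 (r>0 drops 1)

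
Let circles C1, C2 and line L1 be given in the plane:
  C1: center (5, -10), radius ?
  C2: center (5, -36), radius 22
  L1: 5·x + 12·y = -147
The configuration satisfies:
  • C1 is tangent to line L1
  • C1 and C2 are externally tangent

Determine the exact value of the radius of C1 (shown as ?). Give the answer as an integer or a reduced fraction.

4

1. [C1‖L1]  r_C1² − 16 = 0  ⇒  r_C1 = 4 (r>0 drops 1)
2. [ext C1·C2]  r_C1² + 44r_C1 − 192 = 0  ⇒  r_C1 = 4 (r>0 drops 1)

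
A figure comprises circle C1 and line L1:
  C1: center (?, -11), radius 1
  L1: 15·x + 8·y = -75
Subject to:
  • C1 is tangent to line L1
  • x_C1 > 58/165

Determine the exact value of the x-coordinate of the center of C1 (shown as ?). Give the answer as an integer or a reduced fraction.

1. [C1‖L1]  x_C1² − (26/15)x_C1 − 8/15 = 0  ⇒  x_C1 = -4/15 or 2
2. given x_C1 > 58/165: keep 2

2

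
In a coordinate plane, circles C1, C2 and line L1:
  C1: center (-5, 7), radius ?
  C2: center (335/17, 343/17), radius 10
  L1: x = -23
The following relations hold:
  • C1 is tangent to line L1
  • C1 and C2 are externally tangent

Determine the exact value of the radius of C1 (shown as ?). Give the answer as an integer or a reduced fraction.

18

1. [C1‖L1]  r_C1² − 324 = 0  ⇒  r_C1 = 18 (r>0 drops 1)
2. [ext C1·C2]  r_C1² + 20r_C1 − 684 = 0  ⇒  r_C1 = 18 (r>0 drops 1)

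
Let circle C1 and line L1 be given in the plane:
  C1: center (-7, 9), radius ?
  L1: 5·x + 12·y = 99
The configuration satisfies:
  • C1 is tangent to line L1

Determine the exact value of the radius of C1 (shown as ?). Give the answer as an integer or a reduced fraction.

2

1. [C1‖L1]  r_C1² − 4 = 0  ⇒  r_C1 = 2 (r>0 drops 1)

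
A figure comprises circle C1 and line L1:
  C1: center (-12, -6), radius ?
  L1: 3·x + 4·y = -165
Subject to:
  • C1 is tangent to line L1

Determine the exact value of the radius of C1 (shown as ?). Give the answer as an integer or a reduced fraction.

21

1. [C1‖L1]  r_C1² − 441 = 0  ⇒  r_C1 = 21 (r>0 drops 1)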